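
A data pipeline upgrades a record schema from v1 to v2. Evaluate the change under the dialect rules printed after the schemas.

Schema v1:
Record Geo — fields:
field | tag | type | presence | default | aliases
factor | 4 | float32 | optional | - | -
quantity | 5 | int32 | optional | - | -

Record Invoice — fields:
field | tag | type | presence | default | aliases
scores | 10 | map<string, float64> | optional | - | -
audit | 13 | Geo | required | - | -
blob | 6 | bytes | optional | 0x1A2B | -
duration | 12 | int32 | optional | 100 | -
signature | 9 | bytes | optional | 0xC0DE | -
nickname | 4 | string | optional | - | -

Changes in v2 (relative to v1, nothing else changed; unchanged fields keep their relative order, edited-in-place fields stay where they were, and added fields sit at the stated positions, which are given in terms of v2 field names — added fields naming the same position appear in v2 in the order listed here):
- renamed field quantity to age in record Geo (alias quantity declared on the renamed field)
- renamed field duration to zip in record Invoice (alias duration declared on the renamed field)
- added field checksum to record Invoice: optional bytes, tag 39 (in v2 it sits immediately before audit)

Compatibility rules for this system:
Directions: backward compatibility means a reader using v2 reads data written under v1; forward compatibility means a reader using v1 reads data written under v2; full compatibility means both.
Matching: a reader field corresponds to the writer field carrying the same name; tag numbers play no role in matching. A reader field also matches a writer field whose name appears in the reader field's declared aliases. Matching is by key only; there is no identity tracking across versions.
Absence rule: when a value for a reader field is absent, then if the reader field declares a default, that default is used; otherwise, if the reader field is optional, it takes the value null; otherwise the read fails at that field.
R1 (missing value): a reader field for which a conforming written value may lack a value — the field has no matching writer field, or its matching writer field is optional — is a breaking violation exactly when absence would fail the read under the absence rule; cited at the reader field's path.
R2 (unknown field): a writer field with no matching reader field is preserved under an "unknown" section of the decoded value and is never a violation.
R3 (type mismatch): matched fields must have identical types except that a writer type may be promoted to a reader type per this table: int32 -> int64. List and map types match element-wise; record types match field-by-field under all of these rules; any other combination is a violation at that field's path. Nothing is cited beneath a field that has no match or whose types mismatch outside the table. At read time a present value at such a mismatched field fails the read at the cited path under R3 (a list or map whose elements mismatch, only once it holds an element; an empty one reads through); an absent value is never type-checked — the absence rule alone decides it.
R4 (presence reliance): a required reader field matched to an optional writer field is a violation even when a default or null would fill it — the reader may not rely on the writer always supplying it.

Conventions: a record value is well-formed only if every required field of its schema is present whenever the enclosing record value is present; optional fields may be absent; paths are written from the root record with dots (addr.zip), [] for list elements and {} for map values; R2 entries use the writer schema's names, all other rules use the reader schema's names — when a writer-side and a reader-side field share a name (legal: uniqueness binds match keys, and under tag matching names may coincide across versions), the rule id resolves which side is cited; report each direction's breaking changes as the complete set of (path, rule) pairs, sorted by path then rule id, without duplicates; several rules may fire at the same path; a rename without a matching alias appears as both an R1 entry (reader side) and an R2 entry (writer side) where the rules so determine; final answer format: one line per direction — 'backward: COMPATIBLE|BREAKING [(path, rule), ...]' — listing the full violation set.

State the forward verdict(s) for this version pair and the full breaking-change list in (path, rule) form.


in Invoice below, arrows point writer -> reader
forward for Invoice (reader v1, writer v2):
  scores <- scores (map<string, float64> -> map<string, float64>, writer optional)
  audit <- audit (Geo -> Geo, writer required)
  blob <- blob (bytes -> bytes, writer optional)
  duration: no writer-side match
  signature <- signature (bytes -> bytes, writer optional)
  nickname <- nickname (string -> string, writer optional)
  leftover writer field: checksum
  leftover writer field: zip
  audit.factor <- audit.factor (float32 -> float32, writer optional)
  audit.quantity: no writer-side match
  leftover writer field: audit.age
  => no violations; forward on Invoice: COMPATIBLE
the other Invoice changes do not affect what is asked:
  renamed field quantity to age in record Geo (alias quantity declared on the renamed field) -> triggers nothing under Invoice's printed rules — same verdict
  renamed field duration to zip in record Invoice (alias duration declared on the renamed field) -> triggers nothing under Invoice's printed rules — same verdict
  added field checksum to record Invoice: optional bytes, tag 39 (in v2 it sits immediately before audit) -> triggers nothing under Invoice's printed rules — same verdict

forward: COMPATIBLE []


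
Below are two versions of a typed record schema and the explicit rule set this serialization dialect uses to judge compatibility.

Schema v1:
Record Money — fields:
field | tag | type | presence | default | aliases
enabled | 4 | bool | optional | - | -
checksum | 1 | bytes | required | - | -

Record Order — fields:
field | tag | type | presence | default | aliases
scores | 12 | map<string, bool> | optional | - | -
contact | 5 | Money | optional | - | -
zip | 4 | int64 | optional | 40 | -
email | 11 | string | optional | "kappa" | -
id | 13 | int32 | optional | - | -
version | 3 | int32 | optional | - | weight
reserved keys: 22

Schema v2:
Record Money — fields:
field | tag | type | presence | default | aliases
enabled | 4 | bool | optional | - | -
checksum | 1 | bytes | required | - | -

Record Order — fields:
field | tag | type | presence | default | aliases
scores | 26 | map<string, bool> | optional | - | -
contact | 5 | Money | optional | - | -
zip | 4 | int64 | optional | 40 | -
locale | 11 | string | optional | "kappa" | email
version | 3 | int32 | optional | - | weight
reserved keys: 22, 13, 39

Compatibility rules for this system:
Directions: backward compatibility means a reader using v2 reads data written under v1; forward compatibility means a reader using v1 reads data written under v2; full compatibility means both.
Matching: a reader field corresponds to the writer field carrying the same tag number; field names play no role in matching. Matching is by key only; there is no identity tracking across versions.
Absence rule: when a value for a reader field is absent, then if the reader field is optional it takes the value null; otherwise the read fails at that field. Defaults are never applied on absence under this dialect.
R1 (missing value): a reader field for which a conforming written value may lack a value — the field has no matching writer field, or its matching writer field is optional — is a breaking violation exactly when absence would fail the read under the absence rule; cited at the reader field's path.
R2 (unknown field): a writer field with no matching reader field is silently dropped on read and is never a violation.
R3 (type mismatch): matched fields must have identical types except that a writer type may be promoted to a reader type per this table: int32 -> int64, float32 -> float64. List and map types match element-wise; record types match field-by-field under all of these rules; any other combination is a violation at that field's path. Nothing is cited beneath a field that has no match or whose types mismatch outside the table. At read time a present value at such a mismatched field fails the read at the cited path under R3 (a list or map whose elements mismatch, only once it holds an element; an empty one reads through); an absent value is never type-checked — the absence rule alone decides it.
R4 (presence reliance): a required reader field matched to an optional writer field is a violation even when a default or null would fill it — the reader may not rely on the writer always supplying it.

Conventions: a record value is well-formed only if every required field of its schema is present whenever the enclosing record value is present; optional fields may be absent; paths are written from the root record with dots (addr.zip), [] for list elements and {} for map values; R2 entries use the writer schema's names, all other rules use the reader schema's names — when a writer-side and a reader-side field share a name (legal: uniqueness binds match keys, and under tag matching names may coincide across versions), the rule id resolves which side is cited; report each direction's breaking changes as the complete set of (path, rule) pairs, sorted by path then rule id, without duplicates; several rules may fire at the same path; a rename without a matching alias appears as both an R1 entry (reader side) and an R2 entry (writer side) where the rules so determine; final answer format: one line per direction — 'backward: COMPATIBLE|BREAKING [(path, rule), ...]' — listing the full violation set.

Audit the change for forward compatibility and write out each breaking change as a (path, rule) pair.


forward: COMPATIBLE []

each type pair in Order: writer, then reader
forward pass over Order, reader schema v1, writer schema v2:
  scores: no writer match
  Money -> Money, writer optional: contact aligns to contact
  int64 -> int64, writer optional: zip aligns to zip
  string -> string, writer optional: email aligns to locale
  id: no writer match
  int32 -> int32, writer optional: version aligns to version
  leftover writer field: scores
  bool -> bool, writer optional: contact.enabled aligns to contact.enabled
  bytes -> bytes, writer required: contact.checksum aligns to contact.checksum
  nothing fires on Order: forward is COMPATIBLE
the other Order changes do not affect what is asked:
  field scores in record Order: tag 12 changed to 26 -> fires no rule on Order, leaving the asked answer as it is
  renamed field email to locale in record Order (alias email declared on the renamed field) -> fires no rule on Order, leaving the asked answer as it is
  removed field id from record Order (its key 13 joins the reserved list) -> fires no rule on Order, leaving the asked answer as it is


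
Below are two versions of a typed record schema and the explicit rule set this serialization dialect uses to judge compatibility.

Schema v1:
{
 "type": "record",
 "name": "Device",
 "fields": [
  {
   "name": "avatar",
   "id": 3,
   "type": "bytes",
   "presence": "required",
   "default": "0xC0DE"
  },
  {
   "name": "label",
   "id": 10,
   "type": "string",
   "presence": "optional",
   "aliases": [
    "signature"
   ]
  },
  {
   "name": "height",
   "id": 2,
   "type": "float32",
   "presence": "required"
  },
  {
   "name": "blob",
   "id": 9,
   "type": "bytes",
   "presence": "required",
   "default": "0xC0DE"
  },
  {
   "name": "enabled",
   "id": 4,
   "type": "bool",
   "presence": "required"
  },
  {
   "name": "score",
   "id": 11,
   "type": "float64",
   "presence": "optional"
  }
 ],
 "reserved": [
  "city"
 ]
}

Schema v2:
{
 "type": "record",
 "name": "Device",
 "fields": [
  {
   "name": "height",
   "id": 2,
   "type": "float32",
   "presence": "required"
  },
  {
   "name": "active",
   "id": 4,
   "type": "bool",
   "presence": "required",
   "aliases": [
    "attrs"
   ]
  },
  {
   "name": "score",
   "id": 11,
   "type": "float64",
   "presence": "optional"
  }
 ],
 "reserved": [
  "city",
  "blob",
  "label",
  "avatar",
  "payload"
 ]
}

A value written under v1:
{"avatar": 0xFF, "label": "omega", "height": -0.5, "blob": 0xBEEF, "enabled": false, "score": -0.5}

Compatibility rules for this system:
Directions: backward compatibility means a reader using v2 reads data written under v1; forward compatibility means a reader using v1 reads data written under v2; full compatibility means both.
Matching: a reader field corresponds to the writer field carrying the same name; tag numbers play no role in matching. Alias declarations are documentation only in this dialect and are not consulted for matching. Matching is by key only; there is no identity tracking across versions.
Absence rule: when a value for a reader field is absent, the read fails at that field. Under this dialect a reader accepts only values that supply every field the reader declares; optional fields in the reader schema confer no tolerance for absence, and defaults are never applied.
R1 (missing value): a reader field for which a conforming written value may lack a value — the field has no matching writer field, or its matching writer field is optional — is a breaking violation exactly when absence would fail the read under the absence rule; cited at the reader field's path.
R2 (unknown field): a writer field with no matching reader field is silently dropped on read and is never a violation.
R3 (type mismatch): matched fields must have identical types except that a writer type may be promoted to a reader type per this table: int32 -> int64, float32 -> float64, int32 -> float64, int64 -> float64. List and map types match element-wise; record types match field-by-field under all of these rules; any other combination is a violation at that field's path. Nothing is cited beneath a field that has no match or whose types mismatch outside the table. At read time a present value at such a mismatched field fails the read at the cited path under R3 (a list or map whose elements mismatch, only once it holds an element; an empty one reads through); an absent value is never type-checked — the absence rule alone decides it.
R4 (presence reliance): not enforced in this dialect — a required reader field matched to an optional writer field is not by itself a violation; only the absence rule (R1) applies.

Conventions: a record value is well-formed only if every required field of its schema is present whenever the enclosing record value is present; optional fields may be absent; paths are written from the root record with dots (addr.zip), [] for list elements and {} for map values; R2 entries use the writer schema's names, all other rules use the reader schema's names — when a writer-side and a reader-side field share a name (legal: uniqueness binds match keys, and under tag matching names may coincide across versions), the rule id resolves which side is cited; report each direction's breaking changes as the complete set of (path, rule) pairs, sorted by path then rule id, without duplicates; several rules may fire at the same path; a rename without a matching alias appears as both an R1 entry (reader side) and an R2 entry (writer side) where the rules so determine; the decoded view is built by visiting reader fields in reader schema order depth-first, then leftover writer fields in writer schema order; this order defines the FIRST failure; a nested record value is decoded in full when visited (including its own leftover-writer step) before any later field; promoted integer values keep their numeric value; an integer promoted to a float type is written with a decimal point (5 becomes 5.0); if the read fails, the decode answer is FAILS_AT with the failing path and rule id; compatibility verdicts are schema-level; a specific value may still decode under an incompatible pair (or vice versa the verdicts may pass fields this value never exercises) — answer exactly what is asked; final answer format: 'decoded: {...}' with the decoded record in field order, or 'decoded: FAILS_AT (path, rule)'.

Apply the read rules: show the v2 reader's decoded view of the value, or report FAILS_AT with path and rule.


decoded: FAILS_AT (active, R1)

in Device below, arrows point writer -> reader
decoding the Device value with the v2 reader:
  height := -0.5
  read fails at active under R1 (no fill)
  => FAILS_AT (active, R1)
diffs on Device not affecting the asked answer:
  removed field blob from record Device (its key "blob" joins the reserved list) -> shifts the Device verdicts, not this decode
  removed field label from record Device (its key "label" joins the reserved list) -> shifts the Device verdicts, not this decode
  removed field avatar from record Device (its key "avatar" joins the reserved list) -> shifts the Device verdicts, not this decode


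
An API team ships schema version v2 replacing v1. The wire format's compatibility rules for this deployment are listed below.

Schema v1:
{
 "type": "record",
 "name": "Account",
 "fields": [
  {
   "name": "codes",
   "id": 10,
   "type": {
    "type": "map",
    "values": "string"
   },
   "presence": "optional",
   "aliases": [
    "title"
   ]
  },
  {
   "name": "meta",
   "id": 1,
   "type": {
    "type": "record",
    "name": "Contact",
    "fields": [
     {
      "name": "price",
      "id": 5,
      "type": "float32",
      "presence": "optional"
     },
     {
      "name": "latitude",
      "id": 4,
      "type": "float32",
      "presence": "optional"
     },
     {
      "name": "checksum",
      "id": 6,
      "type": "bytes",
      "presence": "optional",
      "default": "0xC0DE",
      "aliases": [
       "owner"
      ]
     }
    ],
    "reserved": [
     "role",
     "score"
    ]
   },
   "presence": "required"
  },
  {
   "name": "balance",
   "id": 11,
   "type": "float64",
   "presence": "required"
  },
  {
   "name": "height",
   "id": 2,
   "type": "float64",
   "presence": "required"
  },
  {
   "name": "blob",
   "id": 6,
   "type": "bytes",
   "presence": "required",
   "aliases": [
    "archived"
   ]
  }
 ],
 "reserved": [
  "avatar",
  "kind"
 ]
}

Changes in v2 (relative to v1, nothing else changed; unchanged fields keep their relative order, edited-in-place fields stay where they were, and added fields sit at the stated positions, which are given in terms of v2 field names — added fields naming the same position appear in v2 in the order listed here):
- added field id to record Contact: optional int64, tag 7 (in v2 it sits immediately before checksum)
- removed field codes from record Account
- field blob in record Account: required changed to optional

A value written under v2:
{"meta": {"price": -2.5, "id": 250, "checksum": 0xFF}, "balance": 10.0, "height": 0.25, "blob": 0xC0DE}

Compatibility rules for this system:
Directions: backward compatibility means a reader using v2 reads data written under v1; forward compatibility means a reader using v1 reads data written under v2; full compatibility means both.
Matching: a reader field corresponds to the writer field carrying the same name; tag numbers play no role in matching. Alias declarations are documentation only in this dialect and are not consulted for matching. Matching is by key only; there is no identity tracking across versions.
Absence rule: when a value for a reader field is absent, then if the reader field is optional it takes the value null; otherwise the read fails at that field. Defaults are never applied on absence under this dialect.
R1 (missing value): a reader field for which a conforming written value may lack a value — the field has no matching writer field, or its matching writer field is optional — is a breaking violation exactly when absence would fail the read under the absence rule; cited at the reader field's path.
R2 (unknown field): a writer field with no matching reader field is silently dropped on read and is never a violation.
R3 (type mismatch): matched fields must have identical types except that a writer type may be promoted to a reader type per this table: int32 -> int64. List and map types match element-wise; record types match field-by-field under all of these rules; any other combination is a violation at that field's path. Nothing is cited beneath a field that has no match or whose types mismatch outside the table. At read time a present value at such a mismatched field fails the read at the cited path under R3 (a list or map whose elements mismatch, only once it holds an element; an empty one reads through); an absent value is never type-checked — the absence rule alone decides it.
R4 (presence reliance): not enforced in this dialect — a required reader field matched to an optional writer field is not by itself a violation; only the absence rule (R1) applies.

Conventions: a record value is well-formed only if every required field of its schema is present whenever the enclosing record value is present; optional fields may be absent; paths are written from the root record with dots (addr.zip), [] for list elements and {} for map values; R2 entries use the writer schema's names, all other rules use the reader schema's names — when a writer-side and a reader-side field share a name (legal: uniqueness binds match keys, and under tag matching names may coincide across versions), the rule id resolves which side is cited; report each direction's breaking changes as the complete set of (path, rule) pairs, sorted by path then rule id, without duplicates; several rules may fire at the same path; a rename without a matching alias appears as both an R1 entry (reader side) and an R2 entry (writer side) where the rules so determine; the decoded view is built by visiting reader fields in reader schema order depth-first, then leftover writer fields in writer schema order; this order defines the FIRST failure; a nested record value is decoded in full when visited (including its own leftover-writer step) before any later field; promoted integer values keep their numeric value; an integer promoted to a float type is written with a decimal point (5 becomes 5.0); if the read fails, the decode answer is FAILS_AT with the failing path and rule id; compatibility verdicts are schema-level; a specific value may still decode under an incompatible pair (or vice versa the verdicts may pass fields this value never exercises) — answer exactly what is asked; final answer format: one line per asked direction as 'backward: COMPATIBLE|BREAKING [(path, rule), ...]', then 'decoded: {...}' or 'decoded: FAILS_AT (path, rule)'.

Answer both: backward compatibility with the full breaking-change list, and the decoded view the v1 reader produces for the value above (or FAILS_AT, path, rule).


backward: COMPATIBLE []; decoded: {"codes": null, "meta": {"price": -2.5, "latitude": null, "checksum": 0xFF}, "balance": 10.0, "height": 0.25, "blob": 0xC0DE}

each type pair in Account: writer, then reader
checking backward for Account: reader v2 against writer v1:
  meta <- meta (Contact -> Contact, writer required)
  balance <- balance (float64 -> float64, writer required)
  height <- height (float64 -> float64, writer required)
  blob <- blob (bytes -> bytes, writer required)
  leftover writer field: codes
  meta.price <- meta.price (float32 -> float32, writer optional)
  meta.latitude <- meta.latitude (float32 -> float32, writer optional)
  no writer field matches reader meta.id
  meta.checksum <- meta.checksum (bytes -> bytes, writer optional)
  nothing fires on Account: backward is COMPATIBLE
decode (reader v1):
  codes := null (absent, optional -> null)
  meta.price := -2.5
  meta.latitude := null (absent, optional -> null)
  meta.checksum := 0xFF
  writer meta.id: unknown -> dropped
  balance := 10.0
  height := 0.25
  blob := 0xC0DE
  => decoded: {"codes": null, "meta": {"price": -2.5, "latitude": null, "checksum": 0xFF}, "balance": 10.0, "height": 0.25, "blob": 0xC0DE}
ruling out the remaining Account differences:
  added field id to record Contact: optional int64, tag 7 (in v2 it sits immediately before checksum) -> no rule fires on it in Account's dialect; the asked verdict holds
  removed field codes from record Account -> no rule fires on it in Account's dialect; the asked verdict holds
  field blob in record Account: required changed to optional -> fires only in the forward direction of Account, which is not asked here


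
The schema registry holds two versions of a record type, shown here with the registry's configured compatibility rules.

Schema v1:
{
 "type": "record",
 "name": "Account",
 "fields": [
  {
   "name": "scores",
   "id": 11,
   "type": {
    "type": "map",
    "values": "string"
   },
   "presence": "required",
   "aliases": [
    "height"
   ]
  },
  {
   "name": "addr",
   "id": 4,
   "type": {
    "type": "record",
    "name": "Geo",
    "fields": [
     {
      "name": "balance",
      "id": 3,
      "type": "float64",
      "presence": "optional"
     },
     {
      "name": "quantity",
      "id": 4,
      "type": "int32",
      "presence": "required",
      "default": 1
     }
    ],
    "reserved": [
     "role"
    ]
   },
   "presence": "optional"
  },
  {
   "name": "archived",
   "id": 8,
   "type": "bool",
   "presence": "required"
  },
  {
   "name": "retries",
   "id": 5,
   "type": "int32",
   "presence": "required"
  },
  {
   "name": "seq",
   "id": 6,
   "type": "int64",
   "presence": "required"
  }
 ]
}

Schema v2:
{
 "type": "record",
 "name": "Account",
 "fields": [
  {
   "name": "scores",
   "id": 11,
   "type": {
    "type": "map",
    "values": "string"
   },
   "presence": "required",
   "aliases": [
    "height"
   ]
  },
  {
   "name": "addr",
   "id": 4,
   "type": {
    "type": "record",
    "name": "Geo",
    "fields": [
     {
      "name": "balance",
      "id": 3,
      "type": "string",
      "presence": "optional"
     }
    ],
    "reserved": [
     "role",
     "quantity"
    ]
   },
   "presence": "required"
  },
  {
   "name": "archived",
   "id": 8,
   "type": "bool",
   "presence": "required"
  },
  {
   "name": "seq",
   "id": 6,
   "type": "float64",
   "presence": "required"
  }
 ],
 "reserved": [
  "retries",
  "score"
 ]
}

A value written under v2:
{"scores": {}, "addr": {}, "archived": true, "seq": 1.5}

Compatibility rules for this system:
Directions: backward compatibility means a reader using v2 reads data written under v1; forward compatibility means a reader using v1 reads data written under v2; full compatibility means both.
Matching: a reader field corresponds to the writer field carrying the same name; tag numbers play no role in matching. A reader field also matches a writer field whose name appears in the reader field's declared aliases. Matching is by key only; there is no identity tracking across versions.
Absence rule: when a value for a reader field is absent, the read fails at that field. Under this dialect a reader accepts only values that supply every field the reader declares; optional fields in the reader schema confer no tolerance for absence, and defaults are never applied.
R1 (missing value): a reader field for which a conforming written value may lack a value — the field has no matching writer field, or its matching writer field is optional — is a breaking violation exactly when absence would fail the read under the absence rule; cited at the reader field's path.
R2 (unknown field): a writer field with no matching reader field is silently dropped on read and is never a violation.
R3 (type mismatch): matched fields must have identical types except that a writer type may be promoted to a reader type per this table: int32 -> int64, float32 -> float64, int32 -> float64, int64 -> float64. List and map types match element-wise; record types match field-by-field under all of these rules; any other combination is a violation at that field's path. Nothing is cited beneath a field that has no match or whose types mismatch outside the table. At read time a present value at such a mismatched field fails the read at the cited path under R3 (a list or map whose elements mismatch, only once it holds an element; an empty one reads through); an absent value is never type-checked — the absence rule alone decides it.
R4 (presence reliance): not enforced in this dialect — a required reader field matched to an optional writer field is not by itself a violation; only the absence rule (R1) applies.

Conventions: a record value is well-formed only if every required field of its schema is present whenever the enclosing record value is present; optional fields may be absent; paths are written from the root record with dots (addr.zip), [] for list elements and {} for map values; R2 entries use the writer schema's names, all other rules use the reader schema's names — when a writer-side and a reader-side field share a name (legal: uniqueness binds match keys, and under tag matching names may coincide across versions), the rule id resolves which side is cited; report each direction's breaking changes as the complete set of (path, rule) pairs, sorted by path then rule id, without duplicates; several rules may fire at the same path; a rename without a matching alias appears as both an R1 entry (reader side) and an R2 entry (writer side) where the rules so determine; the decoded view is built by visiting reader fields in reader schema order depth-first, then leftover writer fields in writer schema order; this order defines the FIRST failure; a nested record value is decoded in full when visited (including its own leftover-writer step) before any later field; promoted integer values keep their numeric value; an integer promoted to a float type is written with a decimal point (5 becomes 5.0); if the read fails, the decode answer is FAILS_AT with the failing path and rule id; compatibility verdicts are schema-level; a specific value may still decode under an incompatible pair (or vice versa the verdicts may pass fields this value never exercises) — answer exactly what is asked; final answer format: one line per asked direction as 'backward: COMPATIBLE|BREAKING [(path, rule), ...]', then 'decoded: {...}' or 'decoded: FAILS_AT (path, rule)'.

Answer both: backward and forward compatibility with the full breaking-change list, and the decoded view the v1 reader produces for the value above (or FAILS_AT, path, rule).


backward: BREAKING [(addr, R1), (addr.balance, R1), (addr.balance, R3)]; forward: BREAKING [(addr.balance, R1), (addr.balance, R3), (addr.quantity, R1), (retries, R1), (seq, R3)]; decoded: FAILS_AT (addr.balance, R1)

each type pair in Account: writer, then reader
checking backward for Account: reader v2 against writer v1:
  scores: map<string, string> -> map<string, string>, writer required; from scores
  addr: Geo -> Geo, writer optional; from addr
  archived: bool -> bool, writer required; from archived
  seq: int64 -> float64, writer required; from seq
  retries (writer side), unknown to reader
  addr.balance: float64 -> string, writer optional; from addr.balance
  addr.quantity (writer side), unknown to reader
  R1 fires at addr
  R1 fires at addr.balance
  R3 fires at addr.balance
  => backward: BREAKING (3)
checking forward for Account: reader v1 against writer v2:
  scores: map<string, string> -> map<string, string>, writer required; from scores
  addr: Geo -> Geo, writer required; from addr
  archived: bool -> bool, writer required; from archived
  retries: no writer match
  seq: float64 -> int64, writer required; from seq
  addr.balance: string -> float64, writer optional; from addr.balance
  addr.quantity: no writer match
  R1 fires at addr.balance
  R3 fires at addr.balance
  R1 fires at addr.quantity
  R1 fires at retries
  R3 fires at seq
  => forward: BREAKING (5)
decode walk for Account under reader schema v1:
  scores := {}
  read fails at addr.balance under R1 (no fill)
  => FAILS_AT (addr.balance, R1)


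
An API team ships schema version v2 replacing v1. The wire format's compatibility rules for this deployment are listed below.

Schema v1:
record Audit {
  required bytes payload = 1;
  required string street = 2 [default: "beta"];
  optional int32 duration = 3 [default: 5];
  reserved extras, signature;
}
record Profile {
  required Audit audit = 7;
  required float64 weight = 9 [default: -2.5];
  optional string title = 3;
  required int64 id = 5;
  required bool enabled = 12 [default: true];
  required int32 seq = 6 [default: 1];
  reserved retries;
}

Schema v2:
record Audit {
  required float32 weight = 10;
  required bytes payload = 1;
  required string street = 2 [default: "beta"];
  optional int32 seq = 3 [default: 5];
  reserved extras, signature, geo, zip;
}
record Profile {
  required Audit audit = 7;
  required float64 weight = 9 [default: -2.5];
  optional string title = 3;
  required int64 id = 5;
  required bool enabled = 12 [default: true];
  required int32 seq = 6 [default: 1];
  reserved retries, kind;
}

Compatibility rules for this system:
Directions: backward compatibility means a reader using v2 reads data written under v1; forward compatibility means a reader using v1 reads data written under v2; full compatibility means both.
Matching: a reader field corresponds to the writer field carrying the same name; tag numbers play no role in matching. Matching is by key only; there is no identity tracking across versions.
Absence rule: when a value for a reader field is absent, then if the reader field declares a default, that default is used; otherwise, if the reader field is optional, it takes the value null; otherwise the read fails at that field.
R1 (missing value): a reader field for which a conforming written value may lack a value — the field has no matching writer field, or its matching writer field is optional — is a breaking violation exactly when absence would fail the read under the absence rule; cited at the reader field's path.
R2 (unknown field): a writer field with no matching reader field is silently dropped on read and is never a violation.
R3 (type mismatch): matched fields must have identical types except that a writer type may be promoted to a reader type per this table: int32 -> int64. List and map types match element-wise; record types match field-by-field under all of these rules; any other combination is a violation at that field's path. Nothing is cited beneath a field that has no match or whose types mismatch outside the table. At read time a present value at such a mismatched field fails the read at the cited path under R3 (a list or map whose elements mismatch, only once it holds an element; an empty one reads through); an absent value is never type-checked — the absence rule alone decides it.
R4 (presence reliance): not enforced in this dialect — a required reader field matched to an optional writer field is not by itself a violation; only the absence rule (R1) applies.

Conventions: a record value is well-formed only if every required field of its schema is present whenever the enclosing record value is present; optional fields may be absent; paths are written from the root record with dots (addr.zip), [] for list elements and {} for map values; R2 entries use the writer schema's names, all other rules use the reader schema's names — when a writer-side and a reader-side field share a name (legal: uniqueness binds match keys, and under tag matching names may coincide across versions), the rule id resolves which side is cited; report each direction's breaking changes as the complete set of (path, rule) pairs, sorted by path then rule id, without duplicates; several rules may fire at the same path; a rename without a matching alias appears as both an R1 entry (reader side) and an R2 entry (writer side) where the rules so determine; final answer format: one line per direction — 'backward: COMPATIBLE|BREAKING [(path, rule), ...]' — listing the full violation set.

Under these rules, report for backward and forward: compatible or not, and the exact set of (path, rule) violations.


arrows below run writer -> reader for Profile
backward pass over Profile, reader schema v2, writer schema v1:
  audit: Audit -> Audit, writer required; from audit
  weight: float64 -> float64, writer required; from weight
  title: string -> string, writer optional; from title
  id: int64 -> int64, writer required; from id
  enabled: bool -> bool, writer required; from enabled
  seq: int32 -> int32, writer required; from seq
  audit.weight: no writer match
  audit.payload: bytes -> bytes, writer required; from audit.payload
  audit.street: string -> string, writer required; from audit.street
  audit.seq: no writer match
  writer field audit.duration has no reader counterpart
  breaking: (audit.weight, R1)
  => backward verdict for Profile: BREAKING, 1 violation(s)
forward pass over Profile, reader schema v1, writer schema v2:
  audit: Audit -> Audit, writer required; from audit
  weight: float64 -> float64, writer required; from weight
  title: string -> string, writer optional; from title
  id: int64 -> int64, writer required; from id
  enabled: bool -> bool, writer required; from enabled
  seq: int32 -> int32, writer required; from seq
  audit.payload: bytes -> bytes, writer required; from audit.payload
  audit.street: string -> string, writer required; from audit.street
  audit.duration: no writer match
  writer field audit.weight has no reader counterpart
  writer field audit.seq has no reader counterpart
  => no violations; forward on Profile: COMPATIBLE

backward: BREAKING [(audit.weight, R1)]; forward: COMPATIBLE []


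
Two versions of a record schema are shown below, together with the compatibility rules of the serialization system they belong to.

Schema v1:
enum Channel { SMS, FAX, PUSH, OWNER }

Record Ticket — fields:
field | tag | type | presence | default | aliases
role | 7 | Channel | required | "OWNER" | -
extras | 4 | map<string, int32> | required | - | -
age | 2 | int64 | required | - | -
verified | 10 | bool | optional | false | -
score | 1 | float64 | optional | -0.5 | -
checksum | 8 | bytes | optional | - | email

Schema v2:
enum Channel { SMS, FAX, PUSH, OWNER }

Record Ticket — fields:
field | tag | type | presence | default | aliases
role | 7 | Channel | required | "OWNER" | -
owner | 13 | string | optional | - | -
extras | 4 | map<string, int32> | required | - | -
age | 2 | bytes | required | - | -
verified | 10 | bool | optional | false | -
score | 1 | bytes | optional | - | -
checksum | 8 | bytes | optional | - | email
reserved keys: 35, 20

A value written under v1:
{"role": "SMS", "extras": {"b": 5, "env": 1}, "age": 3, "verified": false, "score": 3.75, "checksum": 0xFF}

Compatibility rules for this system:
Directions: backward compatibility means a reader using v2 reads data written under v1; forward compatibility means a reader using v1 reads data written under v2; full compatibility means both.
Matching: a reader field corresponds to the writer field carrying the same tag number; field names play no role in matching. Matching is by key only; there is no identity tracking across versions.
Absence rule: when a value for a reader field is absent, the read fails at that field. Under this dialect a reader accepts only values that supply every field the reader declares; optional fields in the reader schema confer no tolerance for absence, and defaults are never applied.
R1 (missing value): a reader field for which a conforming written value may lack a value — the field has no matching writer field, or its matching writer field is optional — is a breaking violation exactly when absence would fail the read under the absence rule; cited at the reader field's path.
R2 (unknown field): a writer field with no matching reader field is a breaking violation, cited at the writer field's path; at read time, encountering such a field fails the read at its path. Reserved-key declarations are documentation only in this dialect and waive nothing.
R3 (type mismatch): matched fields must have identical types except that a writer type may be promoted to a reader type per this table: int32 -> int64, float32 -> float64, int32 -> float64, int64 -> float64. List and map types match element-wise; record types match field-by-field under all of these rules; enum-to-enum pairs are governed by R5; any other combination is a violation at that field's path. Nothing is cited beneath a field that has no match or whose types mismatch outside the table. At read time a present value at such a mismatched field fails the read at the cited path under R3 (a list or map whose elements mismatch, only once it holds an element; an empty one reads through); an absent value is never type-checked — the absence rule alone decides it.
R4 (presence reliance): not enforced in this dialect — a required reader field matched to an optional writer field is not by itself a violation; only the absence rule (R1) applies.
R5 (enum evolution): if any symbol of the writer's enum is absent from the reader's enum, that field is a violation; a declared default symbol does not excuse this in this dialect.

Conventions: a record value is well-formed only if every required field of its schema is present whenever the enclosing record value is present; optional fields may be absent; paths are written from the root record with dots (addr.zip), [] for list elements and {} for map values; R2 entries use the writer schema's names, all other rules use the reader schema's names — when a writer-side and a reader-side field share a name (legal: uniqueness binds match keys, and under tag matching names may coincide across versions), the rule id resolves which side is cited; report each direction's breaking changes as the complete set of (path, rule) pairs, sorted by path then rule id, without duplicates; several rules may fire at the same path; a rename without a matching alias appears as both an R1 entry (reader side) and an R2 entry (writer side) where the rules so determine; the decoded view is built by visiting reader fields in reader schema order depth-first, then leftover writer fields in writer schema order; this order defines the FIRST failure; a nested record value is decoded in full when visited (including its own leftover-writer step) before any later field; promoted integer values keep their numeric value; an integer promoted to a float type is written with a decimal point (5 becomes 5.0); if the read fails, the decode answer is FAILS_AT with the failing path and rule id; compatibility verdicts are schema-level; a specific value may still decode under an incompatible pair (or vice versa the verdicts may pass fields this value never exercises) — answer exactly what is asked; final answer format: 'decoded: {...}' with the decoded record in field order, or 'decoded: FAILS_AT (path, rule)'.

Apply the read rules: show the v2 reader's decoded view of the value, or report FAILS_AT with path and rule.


the writer's type comes first in each Ticket pair
migrating the Ticket value to v2:
  role := "SMS"
  read fails at owner under R1 (no fill)
  => FAILS_AT (owner, R1)
ruling out the remaining Ticket differences:
  field score in record Ticket: type float64 changed to bytes (its default is dropped) -> affects the rule determinations only; this particular Ticket value decodes identically
  field age in record Ticket: type int64 changed to bytes -> affects the rule determinations only; this particular Ticket value decodes identically

decoded: FAILS_AT (owner, R1)
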